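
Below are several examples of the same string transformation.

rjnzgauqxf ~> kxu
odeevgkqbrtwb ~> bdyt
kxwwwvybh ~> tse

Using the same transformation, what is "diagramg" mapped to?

xx

The transformation: keep one character in every 3, starting at position 3 (positions 3rd, 6th, 9th, ...), then shift every letter 3 places backward in the alphabet (wrapping around).
So "diagramg" becomes "xx".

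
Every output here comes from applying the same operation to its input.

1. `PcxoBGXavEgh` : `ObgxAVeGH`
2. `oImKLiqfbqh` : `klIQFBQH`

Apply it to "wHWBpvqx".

bPVQX

The transformation: delete the first 3 characters, then flip the case of every letter.
Applying both steps to "wHWBpvqx": "Bpvqx", then "bPVQX".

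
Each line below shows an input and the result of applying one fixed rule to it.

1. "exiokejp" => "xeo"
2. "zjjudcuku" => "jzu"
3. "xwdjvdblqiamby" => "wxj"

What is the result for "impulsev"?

The pattern: swap each adjacent pair of characters (1↔2, 3↔4, ...), then keep only the first 3 characters.
On "impulsev": the first step gives "miupslve", and the second then gives "miu".
(Check on "xwdjvdblqiamby": → "wxjddvlbiqmayb" → "wxj" ✓)

miu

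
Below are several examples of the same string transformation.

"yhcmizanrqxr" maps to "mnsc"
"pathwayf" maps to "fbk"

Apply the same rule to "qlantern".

qys

The transformation: keep one character in every 3, starting at position 2 (positions 2nd, 5th, 8th, ...), then shift every letter 5 places forward in the alphabet (wrapping around).
On "qlantern": the first step gives "ltn", and the second then gives "qys".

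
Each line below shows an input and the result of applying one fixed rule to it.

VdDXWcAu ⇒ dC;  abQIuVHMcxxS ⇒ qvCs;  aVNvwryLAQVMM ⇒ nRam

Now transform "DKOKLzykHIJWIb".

oZhw

Each output is the input with this applied: flip the case of every letter, then keep one character in every 3, starting at position 3 (positions 3rd, 6th, 9th, ...).
For "DKOKLzykHIJWIb", step one produces "dkoklZYKhijwiB"; step two turns that into "oZhw".
(Check on "aVNvwryLAQVMM": → "AvnVWRYlaqvmm" → "nRam" ✓)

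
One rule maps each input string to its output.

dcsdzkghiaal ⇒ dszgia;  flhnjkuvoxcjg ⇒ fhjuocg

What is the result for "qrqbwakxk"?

Looking at the pairs, the operation is to keep every other character starting from the first (positions 1st, 3rd, 5th, ...).
On "qrqbwakxk" that produces "qqwkk".

qqwkk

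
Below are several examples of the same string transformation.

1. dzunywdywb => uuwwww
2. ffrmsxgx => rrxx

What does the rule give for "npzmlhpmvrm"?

Each output is the input with this applied: keep one character in every 3, starting at position 3 (positions 3rd, 6th, 9th, ...), then double every character.
Starting from "npzmlhpmvrm": after the first operation, "zhv"; after the second, "zzhhvv".

zzhhvv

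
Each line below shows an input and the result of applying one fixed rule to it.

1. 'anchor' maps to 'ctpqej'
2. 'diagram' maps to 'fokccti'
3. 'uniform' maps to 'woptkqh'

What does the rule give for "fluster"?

htngwvu

Each output is the input with this applied: shift every letter 2 places forward in the alphabet (wrapping around), then take characters alternately from the front and the back (1st, last, 2nd, 2nd-last, ...).
Working it through for "fluster": intermediate "hnwuvgt", final "htngwvu".
(Check on "anchor": → "cpejqt" → "ctpqej" ✓)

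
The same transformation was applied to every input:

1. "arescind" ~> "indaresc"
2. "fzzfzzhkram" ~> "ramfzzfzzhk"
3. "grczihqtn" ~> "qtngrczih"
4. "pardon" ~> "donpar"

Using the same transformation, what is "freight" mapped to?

The rule is to move the last 3 characters to the front (rotate right by 3).
Applying that to "freight" gives "ghtfrei".

ghtfrei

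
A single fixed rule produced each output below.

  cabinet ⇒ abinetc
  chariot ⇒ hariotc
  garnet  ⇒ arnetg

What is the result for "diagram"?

iagramd

Rule — move the first character to the end.
So "diagram" becomes "iagramd".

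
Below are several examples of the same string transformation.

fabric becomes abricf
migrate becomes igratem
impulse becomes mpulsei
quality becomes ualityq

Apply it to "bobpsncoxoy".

obpsncoxoyb

The rule is to move the first character to the end.
So "bobpsncoxoy" becomes "obpsncoxoyb".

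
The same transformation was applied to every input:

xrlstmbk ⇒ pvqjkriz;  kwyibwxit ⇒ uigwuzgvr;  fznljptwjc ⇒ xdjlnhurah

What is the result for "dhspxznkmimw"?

fbnqxvilgkuk

Each output is the input with this applied: shift every letter 2 places backward in the alphabet (wrapping around), then swap each adjacent pair of characters (1↔2, 3↔4, ...).
So "dhspxznkmimw" becomes "fbnqxvilgkuk".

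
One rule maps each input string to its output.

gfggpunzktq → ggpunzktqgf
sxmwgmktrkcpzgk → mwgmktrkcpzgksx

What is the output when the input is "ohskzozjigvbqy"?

skzozjigvbqyoh

The pattern: move the first 2 characters to the end (rotate left by 2).
On "ohskzozjigvbqy" that produces "skzozjigvbqyoh".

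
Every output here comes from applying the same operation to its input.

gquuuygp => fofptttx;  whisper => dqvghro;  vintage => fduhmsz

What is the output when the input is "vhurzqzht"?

gsugtqypy

What's happening: move the last 2 characters to the front (rotate right by 2), then shift every letter 1 place backward in the alphabet (wrapping around).
Working it through for "vhurzqzht": intermediate "htvhurzqz", final "gsugtqypy".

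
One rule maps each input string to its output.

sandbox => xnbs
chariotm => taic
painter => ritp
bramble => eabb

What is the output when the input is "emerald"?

deae

What's happening: keep every other character starting from the first (positions 1st, 3rd, 5th, ...), then swap the first and last characters.
So "emerald" becomes "deae".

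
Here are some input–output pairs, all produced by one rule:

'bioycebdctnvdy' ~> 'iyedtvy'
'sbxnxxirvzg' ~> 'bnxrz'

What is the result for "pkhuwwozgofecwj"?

kuwzoew

Rule — keep every other character starting from the second (positions 2nd, 4th, 6th, ...).
Doing the same to "pkhuwwozgofecwj": "kuwzoew".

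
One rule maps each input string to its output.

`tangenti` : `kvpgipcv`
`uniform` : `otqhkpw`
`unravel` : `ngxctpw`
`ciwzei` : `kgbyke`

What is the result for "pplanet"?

The pattern: shift every letter 2 places forward in the alphabet (wrapping around), then reverse the string.
For "pplanet", step one produces "rrncpgv"; step two turns that into "vgpcnrr".
(Check on "unravel": → "wptcxgn" → "ngxctpw" ✓)

vgpcnrr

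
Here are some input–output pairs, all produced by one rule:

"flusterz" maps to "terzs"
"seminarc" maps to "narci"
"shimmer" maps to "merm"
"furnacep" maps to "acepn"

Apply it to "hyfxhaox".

haoxx

The transformation: delete the first 3 characters, then move the first character to the end.
Starting from "hyfxhaox": after the first operation, "xhaox"; after the second, "haoxx".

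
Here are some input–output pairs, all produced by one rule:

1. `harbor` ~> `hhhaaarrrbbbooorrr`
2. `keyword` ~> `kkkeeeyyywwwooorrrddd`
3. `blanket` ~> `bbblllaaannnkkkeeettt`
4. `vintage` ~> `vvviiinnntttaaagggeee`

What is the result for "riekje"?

rrriiieeekkkjjjeee

What's happening: repeat every character 3 times.
"riekje" → "rrriiieeekkkjjjeee".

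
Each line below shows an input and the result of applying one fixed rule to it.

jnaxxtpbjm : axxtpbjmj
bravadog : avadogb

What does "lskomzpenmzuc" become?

komzpenmzucl

The pattern: move the first character to the end, then delete the first character.
"lskomzpenmzuc" → "skomzpenmzucl" → "komzpenmzucl".
(Check on "jnaxxtpbjm": → "naxxtpbjmj" → "axxtpbjmj" ✓)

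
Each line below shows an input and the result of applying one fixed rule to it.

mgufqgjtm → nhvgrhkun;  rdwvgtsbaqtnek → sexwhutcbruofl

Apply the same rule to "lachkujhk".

mbdilvkil

In each case the input is transformed by: shift every letter 1 place forward in the alphabet (wrapping around).
On "lachkujhk" that produces "mbdilvkil".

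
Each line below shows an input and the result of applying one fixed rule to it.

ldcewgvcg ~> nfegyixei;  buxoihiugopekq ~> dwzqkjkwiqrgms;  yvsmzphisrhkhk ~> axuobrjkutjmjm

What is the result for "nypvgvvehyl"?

In each case the input is transformed by: shift every letter 2 places forward in the alphabet (wrapping around).
On "nypvgvvehyl" that produces "parxixxgjan".

parxixxgjan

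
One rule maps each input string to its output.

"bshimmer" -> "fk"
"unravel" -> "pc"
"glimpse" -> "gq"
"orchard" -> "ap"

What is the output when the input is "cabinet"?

The transformation: shift every letter 2 places backward in the alphabet (wrapping around), then keep one character in every 3, starting at position 3 (positions 3rd, 6th, 9th, ...).
On "cabinet": the first step gives "ayzglcr", and the second then gives "zc".

zc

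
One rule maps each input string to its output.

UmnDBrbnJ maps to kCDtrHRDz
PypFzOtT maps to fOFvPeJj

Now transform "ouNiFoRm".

The rule is to flip the case of every letter, then shift every letter 10 places backward in the alphabet (wrapping around).
Applying both steps to "ouNiFoRm": "OUnIfOrM", then "EKdYvEhC".

EKdYvEhC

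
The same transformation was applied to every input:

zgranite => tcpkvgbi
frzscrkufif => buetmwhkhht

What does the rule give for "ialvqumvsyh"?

nxswoxuajkc

The pattern: move the first 2 characters to the end (rotate left by 2), then shift every letter 2 places forward in the alphabet (wrapping around).
Applying both steps to "ialvqumvsyh": "lvqumvsyhia", then "nxswoxuajkc".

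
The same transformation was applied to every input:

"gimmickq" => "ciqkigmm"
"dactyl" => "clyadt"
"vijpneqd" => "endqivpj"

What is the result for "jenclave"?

alevejcn

What's happening: swap each adjacent pair of characters (1↔2, 3↔4, ...), then swap the front and back halves of the string.
Starting from "jenclave": after the first operation, "ejcnalev"; after the second, "alevejcn".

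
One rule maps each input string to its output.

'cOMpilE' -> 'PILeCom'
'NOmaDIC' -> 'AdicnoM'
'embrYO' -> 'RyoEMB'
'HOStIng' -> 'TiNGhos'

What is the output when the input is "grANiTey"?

Each output is the input with this applied: move the first 3 characters to the end (rotate left by 3), then flip the case of every letter.
Starting from "grANiTey": after the first operation, "NiTeygrA"; after the second, "nItEYGRa".

nItEYGRa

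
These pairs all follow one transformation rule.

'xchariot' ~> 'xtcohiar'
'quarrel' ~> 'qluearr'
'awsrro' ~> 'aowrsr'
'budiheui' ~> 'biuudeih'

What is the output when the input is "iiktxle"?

Each output is the input with this applied: take characters alternately from the front and the back (1st, last, 2nd, 2nd-last, ...).
"iiktxle" → "ieilkxt".

ieilkxt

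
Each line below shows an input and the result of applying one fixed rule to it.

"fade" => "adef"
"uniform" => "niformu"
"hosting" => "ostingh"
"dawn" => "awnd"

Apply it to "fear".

The pattern: move the first character to the end.
For "fear" the result is "earf".

earf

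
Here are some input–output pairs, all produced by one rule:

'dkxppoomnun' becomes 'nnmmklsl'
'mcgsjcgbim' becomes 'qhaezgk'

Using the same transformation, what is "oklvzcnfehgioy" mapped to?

The transformation: delete the first 3 characters, then shift every letter 2 places backward in the alphabet (wrapping around).
Working it through for "oklvzcnfehgioy": intermediate "vzcnfehgioy", final "txaldcfegmw".

txaldcfegmw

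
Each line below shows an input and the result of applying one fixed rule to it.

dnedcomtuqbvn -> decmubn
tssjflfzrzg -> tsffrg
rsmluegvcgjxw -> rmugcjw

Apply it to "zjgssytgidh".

zgstih

Looking at the pairs, the operation is to keep every other character starting from the first (positions 1st, 3rd, 5th, ...).
Doing the same to "zjgssytgidh": "zgstih".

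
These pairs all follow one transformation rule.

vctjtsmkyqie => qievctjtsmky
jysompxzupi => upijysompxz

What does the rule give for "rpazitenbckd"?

ckdrpazitenb

In each case the input is transformed by: move the last 3 characters to the front (rotate right by 3).
So "rpazitenbckd" becomes "ckdrpazitenb".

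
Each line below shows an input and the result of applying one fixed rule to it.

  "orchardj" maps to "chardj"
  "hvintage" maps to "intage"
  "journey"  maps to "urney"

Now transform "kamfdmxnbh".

Looking at the pairs, the operation is to delete the first 2 characters.
"kamfdmxnbh" → "mfdmxnbh".

mfdmxnbh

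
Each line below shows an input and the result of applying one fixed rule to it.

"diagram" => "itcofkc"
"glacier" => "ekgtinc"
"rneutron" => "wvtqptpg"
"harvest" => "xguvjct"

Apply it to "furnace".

pceghwt

Looking at the pairs, the operation is to move the first 3 characters to the end (rotate left by 3), then shift every letter 2 places forward in the alphabet (wrapping around).
"furnace" → "nacefur" → "pceghwt".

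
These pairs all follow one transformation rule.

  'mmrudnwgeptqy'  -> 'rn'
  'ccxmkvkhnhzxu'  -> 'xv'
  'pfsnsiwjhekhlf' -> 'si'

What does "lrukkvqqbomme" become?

uv

Each output is the input with this applied: keep one character in every 3, starting at position 3 (positions 3rd, 6th, 9th, ...), then delete the last 2 characters.
For "lrukkvqqbomme", step one produces "uvbm"; step two turns that into "uv".
(Check on "ccxmkvkhnhzxu": → "xvnx" → "xv" ✓)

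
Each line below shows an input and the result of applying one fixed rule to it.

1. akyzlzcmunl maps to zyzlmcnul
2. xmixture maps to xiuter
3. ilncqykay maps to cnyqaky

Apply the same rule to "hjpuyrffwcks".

Rule — delete the first 2 characters, then swap each adjacent pair of characters (1↔2, 3↔4, ...).
On "hjpuyrffwcks": the first step gives "puyrffwcks", and the second then gives "upryffcwsk".

upryffcwsk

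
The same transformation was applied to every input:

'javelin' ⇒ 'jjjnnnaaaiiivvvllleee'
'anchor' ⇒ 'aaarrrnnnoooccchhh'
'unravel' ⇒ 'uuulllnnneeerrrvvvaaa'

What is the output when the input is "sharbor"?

Rule — take characters alternately from the front and the back (1st, last, 2nd, 2nd-last, ...), then repeat every character 3 times.
"sharbor" → "sssrrrhhhoooaaabbbrrr".

sssrrrhhhoooaaabbbrrr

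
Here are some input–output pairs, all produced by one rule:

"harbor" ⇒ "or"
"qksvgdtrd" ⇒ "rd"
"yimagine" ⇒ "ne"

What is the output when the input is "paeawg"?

The pattern: keep only the last 2 characters.
So "paeawg" becomes "wg".

wg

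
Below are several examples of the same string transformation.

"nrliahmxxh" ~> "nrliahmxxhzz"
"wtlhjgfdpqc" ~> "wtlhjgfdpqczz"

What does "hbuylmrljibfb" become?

The transformation: append "zz".
So "hbuylmrljibfb" becomes "hbuylmrljibfbzz".

hbuylmrljibfbzz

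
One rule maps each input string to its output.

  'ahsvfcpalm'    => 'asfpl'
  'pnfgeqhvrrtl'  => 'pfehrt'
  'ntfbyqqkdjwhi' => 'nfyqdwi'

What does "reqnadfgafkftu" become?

Rule — keep every other character starting from the first (positions 1st, 3rd, 5th, ...).
Applying that to "reqnadfgafkftu" gives "rqafakt".

rqafakt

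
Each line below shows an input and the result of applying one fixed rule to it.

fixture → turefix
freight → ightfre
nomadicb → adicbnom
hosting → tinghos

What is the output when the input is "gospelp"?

Looking at the pairs, the operation is to move the first 3 characters to the end (rotate left by 3).
For "gospelp" the result is "pelpgos".

pelpgos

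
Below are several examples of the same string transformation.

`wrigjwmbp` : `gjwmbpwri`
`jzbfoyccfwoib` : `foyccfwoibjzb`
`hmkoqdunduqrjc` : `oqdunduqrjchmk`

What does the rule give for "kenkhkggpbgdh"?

Looking at the pairs, the operation is to move the first 3 characters to the end (rotate left by 3).
On "kenkhkggpbgdh" that produces "khkggpbgdhken".

khkggpbgdhken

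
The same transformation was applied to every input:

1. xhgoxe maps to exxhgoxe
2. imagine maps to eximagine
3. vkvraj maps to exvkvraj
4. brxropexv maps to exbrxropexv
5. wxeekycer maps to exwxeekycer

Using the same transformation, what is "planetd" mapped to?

The pattern: prepend "ex".
Doing the same to "planetd": "explanetd".

explanetd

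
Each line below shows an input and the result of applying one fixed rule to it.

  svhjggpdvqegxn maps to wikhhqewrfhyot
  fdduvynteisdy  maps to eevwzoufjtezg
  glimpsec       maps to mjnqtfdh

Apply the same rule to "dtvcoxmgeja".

uwdpynhfkbe

Rule — shift every letter 1 place forward in the alphabet (wrapping around), then move the first character to the end.
On "dtvcoxmgeja": the first step gives "euwdpynhfkb", and the second then gives "uwdpynhfkbe".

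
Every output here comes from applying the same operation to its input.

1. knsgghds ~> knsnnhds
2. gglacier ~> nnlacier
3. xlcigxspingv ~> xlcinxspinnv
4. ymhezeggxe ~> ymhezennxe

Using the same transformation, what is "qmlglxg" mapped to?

In each case the input is transformed by: replace every "g" with "n".
"qmlglxg" → "qmlnlxn".

qmlnlxn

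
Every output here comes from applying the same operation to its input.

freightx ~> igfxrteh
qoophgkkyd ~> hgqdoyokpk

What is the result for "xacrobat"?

roxtaacb

In each case the input is transformed by: take characters alternately from the front and the back (1st, last, 2nd, 2nd-last, ...), then move the last 2 characters to the front (rotate right by 2).
"xacrobat" → "roxtaacb".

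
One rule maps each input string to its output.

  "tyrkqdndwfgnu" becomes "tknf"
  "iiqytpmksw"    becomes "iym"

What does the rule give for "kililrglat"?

kig

Looking at the pairs, the operation is to delete the last 3 characters, then keep one character in every 3, starting at position 1 (positions 1st, 4th, 7th, ...).
Applying both steps to "kililrglat": "kililrg", then "kig".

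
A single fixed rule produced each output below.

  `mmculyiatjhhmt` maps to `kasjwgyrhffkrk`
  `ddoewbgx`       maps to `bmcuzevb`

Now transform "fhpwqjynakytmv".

fnuohwlyiwrktd

In each case the input is transformed by: move the first character to the end, then shift every letter 2 places backward in the alphabet (wrapping around).
Working it through for "fhpwqjynakytmv": intermediate "hpwqjynakytmvf", final "fnuohwlyiwrktd".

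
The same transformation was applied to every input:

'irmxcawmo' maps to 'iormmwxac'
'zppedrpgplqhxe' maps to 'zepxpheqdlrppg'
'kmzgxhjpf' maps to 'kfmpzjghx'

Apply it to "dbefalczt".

dtbzecfla

The rule is to take characters alternately from the front and the back (1st, last, 2nd, 2nd-last, ...).
For "dbefalczt" the result is "dtbzecfla".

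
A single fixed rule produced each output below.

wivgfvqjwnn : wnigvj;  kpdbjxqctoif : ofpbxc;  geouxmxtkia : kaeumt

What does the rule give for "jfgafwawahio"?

hofaww

Looking at the pairs, the operation is to move the last 3 characters to the front (rotate right by 3), then keep every other character starting from the first (positions 1st, 3rd, 5th, ...).
Applying both steps to "jfgafwawahio": "hiojfgafwawa", then "hofaww".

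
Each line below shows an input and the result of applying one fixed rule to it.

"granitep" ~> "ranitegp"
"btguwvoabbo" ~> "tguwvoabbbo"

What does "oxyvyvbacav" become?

Each output is the input with this applied: swap the first and last characters, then move the first character to the end.
"oxyvyvbacav" → "vxyvyvbacao" → "xyvyvbacaov".

xyvyvbacaov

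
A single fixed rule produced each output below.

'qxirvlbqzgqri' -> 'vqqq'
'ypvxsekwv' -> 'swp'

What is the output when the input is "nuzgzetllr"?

Each output is the input with this applied: move the first 2 characters to the end (rotate left by 2), then keep one character in every 3, starting at position 3 (positions 3rd, 6th, 9th, ...).
"nuzgzetllr" → "zgzetllrnu" → "zln".

zln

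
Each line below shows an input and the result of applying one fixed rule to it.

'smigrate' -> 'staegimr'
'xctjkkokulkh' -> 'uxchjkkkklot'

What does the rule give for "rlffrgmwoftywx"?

xyfffglmorrtww

In each case the input is transformed by: sort the characters into alphabetical order, then move the last 2 characters to the front (rotate right by 2).
On "rlffrgmwoftywx": the first step gives "fffglmorrtwwxy", and the second then gives "xyfffglmorrtww".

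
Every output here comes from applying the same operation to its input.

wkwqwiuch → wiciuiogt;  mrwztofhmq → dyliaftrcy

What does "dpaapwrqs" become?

bpmmibcde

What's happening: swap each adjacent pair of characters (1↔2, 3↔4, ...), then shift every letter 12 places forward in the alphabet (wrapping around).
"dpaapwrqs" → "pdaawpqrs" → "bpmmibcde".
(Check on "wkwqwiuch": → "kwqwiwcuh" → "wiciuiogt" ✓)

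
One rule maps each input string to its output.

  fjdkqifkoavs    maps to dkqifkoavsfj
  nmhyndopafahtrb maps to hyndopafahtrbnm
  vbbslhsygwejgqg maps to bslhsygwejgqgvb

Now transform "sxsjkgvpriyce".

sjkgvpriycesx

In each case the input is transformed by: move the first 2 characters to the end (rotate left by 2).
Doing the same to "sxsjkgvpriyce": "sjkgvpriycesx".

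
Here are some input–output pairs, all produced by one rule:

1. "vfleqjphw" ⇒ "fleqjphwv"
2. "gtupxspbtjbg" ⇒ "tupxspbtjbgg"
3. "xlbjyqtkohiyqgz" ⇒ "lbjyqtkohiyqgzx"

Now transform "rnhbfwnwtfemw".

What's happening: move the first character to the end.
Applying that to "rnhbfwnwtfemw" gives "nhbfwnwtfemwr".

nhbfwnwtfemwr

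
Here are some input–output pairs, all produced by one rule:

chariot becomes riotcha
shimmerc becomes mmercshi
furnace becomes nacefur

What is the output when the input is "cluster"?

sterclu

The rule is to move the first 3 characters to the end (rotate left by 3).
For "cluster" the result is "sterclu".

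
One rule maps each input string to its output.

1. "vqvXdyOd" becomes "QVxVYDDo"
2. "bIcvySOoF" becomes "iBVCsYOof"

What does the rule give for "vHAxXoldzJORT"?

hVXaOxDLjZrot

Rule — flip the case of every letter, then swap each adjacent pair of characters (1↔2, 3↔4, ...).
For "vHAxXoldzJORT", step one produces "VhaXxOLDZjort"; step two turns that into "hVXaOxDLjZrot".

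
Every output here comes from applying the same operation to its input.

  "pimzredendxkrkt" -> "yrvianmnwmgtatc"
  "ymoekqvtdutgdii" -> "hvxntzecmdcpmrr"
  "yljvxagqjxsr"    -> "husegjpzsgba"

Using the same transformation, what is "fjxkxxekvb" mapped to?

What's happening: shift every letter 9 places forward in the alphabet (wrapping around).
On "fjxkxxekvb" that produces "osgtggntek".

osgtggntek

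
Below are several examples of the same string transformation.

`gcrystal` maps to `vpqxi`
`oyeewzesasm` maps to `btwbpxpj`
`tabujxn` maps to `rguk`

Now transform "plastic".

pqfz

Looking at the pairs, the operation is to shift every letter 3 places backward in the alphabet (wrapping around), then delete the first 3 characters.
Applying both steps to "plastic": "mixpqfz", then "pqfz".
(Check on "oyeewzesasm": → "lvbbtwbpxpj" → "btwbpxpj" ✓)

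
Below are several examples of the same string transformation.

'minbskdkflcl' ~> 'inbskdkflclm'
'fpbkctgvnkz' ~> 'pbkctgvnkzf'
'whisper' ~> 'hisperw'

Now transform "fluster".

lusterf

Looking at the pairs, the operation is to move the first character to the end.
So "fluster" becomes "lusterf".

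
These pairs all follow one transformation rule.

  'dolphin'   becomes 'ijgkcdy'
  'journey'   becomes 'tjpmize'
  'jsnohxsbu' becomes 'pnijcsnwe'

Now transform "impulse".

Each output is the input with this applied: swap the first and last characters, then shift every letter 5 places backward in the alphabet (wrapping around).
On "impulse": the first step gives "empulsi", and the second then gives "zhkpgnd".

zhkpgnd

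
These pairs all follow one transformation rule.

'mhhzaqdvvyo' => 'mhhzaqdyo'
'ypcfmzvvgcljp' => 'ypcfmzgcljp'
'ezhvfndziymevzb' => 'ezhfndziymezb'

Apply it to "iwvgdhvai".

Rule — remove every "v".
So "iwvgdhvai" becomes "iwgdhai".

iwgdhai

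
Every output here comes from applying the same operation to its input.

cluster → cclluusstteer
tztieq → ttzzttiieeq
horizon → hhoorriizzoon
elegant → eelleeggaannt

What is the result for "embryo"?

eemmbbrryyo

The transformation: double every character, then delete the last character.
Working it through for "embryo": intermediate "eemmbbrryyoo", final "eemmbbrryyo".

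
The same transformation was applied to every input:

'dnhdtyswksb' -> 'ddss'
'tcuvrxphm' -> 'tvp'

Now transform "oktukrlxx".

oul

In each case the input is transformed by: keep one character in every 3, starting at position 1 (positions 1st, 4th, 7th, ...).
Applying that to "oktukrlxx" gives "oul".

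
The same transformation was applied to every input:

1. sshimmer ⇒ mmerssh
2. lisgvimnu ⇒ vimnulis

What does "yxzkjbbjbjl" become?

jbbjbjlyxz

The rule is to move the first 3 characters to the end (rotate left by 3), then delete the first character.
Starting from "yxzkjbbjbjl": after the first operation, "kjbbjbjlyxz"; after the second, "jbbjbjlyxz".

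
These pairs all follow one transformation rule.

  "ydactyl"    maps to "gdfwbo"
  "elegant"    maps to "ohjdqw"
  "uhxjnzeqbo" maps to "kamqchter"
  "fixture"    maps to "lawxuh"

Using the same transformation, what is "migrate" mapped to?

ljudwh

In each case the input is transformed by: delete the first character, then shift every letter 3 places forward in the alphabet (wrapping around).
For "migrate", step one produces "igrate"; step two turns that into "ljudwh".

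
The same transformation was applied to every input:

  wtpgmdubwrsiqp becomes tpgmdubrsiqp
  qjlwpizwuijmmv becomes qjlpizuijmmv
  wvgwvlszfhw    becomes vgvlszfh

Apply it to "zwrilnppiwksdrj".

zrilnppiksdrj

Rule — remove every "w".
For "zwrilnppiwksdrj" the result is "zrilnppiksdrj".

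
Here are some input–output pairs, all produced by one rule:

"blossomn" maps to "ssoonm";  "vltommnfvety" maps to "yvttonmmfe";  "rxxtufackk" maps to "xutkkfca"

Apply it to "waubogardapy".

What's happening: delete the first 2 characters, then sort the characters into reverse alphabetical order.
Starting from "waubogardapy": after the first operation, "ubogardapy"; after the second, "yurpogdbaa".

yurpogdbaa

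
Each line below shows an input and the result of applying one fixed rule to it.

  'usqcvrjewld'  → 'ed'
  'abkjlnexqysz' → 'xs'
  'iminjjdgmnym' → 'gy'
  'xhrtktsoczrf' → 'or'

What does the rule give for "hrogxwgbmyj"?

bj

In each case the input is transformed by: keep one character in every 3, starting at position 2 (positions 2nd, 5th, 8th, ...), then delete the first 2 characters.
Applying both steps to "hrogxwgbmyj": "rxbj", then "bj".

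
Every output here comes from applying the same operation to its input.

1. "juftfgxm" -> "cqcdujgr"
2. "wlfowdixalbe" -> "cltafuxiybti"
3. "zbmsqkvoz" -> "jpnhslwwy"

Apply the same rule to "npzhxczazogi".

Rule — move the first 2 characters to the end (rotate left by 2), then shift every letter 3 places backward in the alphabet (wrapping around).
For "npzhxczazogi", step one produces "zhxczazoginp"; step two turns that into "weuzwxwldfkm".
(Check on "juftfgxm": → "ftfgxmju" → "cqcdujgr" ✓)

weuzwxwldfkm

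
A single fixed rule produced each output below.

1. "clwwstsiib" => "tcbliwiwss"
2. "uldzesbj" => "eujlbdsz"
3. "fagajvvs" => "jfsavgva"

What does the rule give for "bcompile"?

pbecloim

What's happening: take characters alternately from the front and the back (1st, last, 2nd, 2nd-last, ...), then move the last character to the front.
For "bcompile", step one produces "becloimp"; step two turns that into "pbecloim".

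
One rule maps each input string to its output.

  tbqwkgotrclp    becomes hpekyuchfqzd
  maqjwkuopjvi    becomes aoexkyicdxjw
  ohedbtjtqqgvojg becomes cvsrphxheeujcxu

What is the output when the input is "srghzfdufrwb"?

gfuvntritfkp

The transformation: shift every letter 12 places backward in the alphabet (wrapping around).
Applying that to "srghzfdufrwb" gives "gfuvntritfkp".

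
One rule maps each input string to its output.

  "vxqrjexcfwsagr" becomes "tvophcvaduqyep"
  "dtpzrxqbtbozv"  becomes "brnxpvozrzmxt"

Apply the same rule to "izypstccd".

The pattern: shift every letter 2 places backward in the alphabet (wrapping around).
For "izypstccd" the result is "gxwnqraab".

gxwnqraab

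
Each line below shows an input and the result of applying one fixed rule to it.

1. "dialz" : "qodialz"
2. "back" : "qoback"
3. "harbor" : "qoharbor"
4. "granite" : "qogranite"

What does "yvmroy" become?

qoyvmroy

Each output is the input with this applied: prepend "qo".
Applying that to "yvmroy" gives "qoyvmroy".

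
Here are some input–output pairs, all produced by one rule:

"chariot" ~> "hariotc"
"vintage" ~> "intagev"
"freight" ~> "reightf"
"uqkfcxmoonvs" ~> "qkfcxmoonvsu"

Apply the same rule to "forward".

orwardf

The transformation: move the first character to the end.
Doing the same to "forward": "orwardf".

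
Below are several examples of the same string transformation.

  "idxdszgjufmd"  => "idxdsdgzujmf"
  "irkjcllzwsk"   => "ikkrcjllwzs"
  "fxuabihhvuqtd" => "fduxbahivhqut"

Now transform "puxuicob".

pbxuiuoc

Each output is the input with this applied: move the last character to the front, then swap each adjacent pair of characters (1↔2, 3↔4, ...).
For "puxuicob", step one produces "bpuxuico"; step two turns that into "pbxuiuoc".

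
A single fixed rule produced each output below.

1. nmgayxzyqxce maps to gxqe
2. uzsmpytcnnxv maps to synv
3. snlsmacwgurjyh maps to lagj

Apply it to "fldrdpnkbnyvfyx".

dpbvx

What's happening: keep one character in every 3, starting at position 3 (positions 3rd, 6th, 9th, ...).
On "fldrdpnkbnyvfyx" that produces "dpbvx".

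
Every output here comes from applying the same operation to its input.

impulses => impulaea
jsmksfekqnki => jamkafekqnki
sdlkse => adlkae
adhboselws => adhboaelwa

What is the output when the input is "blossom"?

In each case the input is transformed by: replace every "s" with "a".
Doing the same to "blossom": "bloaaom".

bloaaom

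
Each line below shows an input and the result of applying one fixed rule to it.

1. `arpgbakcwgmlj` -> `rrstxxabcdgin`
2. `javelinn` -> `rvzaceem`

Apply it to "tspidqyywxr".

In each case the input is transformed by: sort the characters into alphabetical order, then shift every letter 9 places backward in the alphabet (wrapping around).
On "tspidqyywxr" that produces "uzghijknopp".
(Check on "arpgbakcwgmlj": → "aabcggjklmprw" → "rrstxxabcdgin" ✓)

uzghijknopp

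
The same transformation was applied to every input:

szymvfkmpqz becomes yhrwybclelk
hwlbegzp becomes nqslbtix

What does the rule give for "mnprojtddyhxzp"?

The rule is to move the first 3 characters to the end (rotate left by 3), then shift every letter 12 places forward in the alphabet (wrapping around).
Applying both steps to "mnprojtddyhxzp": "rojtddyhxzpmnp", then "davfppktjlbyzb".

davfppktjlbyzb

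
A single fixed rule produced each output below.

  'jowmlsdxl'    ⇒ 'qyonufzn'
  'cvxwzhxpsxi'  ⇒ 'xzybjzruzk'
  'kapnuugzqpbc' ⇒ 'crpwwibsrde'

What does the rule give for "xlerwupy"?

The transformation: delete the first character, then shift every letter 2 places forward in the alphabet (wrapping around).
"xlerwupy" → "lerwupy" → "ngtywra".

ngtywra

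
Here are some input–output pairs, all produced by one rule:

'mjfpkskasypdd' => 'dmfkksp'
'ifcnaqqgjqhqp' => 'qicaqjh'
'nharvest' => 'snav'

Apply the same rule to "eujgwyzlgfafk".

Each output is the input with this applied: move the last 2 characters to the front (rotate right by 2), then keep every other character starting from the first (positions 1st, 3rd, 5th, ...).
For "eujgwyzlgfafk", step one produces "fkeujgwyzlgfa"; step two turns that into "fejwzga".

fejwzga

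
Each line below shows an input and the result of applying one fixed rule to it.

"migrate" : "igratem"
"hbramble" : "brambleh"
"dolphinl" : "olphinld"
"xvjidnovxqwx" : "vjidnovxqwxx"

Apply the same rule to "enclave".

nclavee

In each case the input is transformed by: move the first character to the end.
Applying that to "enclave" gives "nclavee".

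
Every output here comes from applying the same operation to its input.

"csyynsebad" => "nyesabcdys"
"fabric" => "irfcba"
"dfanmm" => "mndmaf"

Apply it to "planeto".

Rule — move the first 3 characters to the end (rotate left by 3), then swap each adjacent pair of characters (1↔2, 3↔4, ...).
"planeto" → "netopla" → "enotlpa".
(Check on "csyynsebad": → "ynsebadcsy" → "nyesabcdys" ✓)

enotlpa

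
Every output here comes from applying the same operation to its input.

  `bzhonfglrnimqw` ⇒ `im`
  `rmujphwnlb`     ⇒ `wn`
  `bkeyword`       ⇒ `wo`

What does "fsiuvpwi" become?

vp

In each case the input is transformed by: move the last 2 characters to the front (rotate right by 2), then keep only the last 2 characters.
On "fsiuvpwi": the first step gives "wifsiuvp", and the second then gives "vp".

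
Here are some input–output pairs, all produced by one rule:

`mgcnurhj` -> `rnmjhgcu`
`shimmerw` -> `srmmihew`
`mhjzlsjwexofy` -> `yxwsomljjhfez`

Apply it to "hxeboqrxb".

The transformation: sort the characters into reverse alphabetical order, then move the first character to the end.
On "hxeboqrxb": the first step gives "xxrqohebb", and the second then gives "xrqohebbx".
(Check on "shimmerw": → "wsrmmihe" → "srmmihew" ✓)

xrqohebbx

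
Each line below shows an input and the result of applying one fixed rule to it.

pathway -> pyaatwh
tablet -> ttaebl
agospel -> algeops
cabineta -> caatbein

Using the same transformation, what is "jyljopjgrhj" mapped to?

jjyhlrjgojp

The pattern: take characters alternately from the front and the back (1st, last, 2nd, 2nd-last, ...).
On "jyljopjgrhj" that produces "jjyhlrjgojp".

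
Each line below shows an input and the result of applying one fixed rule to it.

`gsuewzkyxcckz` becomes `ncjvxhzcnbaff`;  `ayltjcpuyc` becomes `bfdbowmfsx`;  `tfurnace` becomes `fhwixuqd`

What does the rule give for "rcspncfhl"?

koufvsqfi

Rule — move the last 2 characters to the front (rotate right by 2), then shift every letter 3 places forward in the alphabet (wrapping around).
"rcspncfhl" → "hlrcspncf" → "koufvsqfi".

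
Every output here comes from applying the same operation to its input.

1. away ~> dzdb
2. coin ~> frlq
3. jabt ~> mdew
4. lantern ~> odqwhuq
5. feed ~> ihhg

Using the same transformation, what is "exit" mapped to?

The transformation: shift every letter 3 places forward in the alphabet (wrapping around).
So "exit" becomes "halw".

halw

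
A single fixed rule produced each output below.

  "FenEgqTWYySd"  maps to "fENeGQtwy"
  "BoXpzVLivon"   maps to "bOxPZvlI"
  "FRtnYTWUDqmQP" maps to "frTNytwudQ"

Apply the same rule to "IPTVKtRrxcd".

Rule — delete the last 3 characters, then flip the case of every letter.
Applying both steps to "IPTVKtRrxcd": "IPTVKtRr", then "iptvkTrR".

iptvkTrR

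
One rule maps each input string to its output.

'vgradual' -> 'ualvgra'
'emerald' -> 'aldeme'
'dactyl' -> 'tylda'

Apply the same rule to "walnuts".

utswal

Each output is the input with this applied: move the last 3 characters to the front (rotate right by 3), then delete the last character.
Applying both steps to "walnuts": "utswaln", then "utswal".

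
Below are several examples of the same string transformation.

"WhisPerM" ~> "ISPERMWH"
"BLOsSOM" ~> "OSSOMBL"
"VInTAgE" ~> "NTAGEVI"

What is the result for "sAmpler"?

In each case the input is transformed by: move the first 2 characters to the end (rotate left by 2), then convert every letter to uppercase.
Applying both steps to "sAmpler": "mplersA", then "MPLERSA".

MPLERSA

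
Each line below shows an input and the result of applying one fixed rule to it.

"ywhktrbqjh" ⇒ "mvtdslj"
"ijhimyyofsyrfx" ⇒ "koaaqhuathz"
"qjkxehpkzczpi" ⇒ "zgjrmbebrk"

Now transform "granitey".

Rule — delete the first 3 characters, then shift every letter 2 places forward in the alphabet (wrapping around).
Starting from "granitey": after the first operation, "nitey"; after the second, "pkvga".

pkvga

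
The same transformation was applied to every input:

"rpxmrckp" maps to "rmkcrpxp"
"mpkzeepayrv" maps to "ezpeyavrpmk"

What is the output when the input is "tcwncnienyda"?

The rule is to move the first 3 characters to the end (rotate left by 3), then swap each adjacent pair of characters (1↔2, 3↔4, ...).
"tcwncnienyda" → "ncnienydatcw" → "cninnedytawc".

cninnedytawc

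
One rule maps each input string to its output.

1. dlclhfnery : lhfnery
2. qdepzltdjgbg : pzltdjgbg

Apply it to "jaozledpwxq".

What's happening: delete the first 3 characters.
Applying that to "jaozledpwxq" gives "zledpwxq".

zledpwxq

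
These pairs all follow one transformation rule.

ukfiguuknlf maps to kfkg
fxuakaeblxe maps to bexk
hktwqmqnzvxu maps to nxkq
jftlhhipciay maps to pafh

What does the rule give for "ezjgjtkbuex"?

bxzj

Each output is the input with this applied: keep one character in every 3, starting at position 2 (positions 2nd, 5th, 8th, ...), then move the first 2 characters to the end (rotate left by 2).
On "ezjgjtkbuex": the first step gives "zjbx", and the second then gives "bxzj".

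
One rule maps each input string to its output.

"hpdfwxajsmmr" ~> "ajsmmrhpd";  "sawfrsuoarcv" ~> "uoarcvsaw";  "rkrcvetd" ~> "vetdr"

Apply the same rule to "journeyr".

The pattern: swap the front and back halves of the string, then delete the last 3 characters.
Working it through for "journeyr": intermediate "neyrjour", final "neyrj".

neyrj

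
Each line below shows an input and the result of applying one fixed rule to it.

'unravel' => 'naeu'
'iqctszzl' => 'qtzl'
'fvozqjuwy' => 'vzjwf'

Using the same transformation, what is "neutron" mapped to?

eton

Each output is the input with this applied: move the first character to the end, then keep every other character starting from the first (positions 1st, 3rd, 5th, ...).
For "neutron", step one produces "eutronn"; step two turns that into "eton".
(Check on "fvozqjuwy": → "vozqjuwyf" → "vzjwf" ✓)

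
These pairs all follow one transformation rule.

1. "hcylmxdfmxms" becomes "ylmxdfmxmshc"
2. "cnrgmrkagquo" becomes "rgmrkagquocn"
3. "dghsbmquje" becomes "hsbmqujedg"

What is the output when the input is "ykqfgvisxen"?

The transformation: move the first 2 characters to the end (rotate left by 2).
On "ykqfgvisxen" that produces "qfgvisxenyk".

qfgvisxenyk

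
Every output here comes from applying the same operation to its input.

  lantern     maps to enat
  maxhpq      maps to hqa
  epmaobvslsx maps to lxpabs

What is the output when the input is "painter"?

tran

In each case the input is transformed by: move the last 3 characters to the front (rotate right by 3), then keep every other character starting from the first (positions 1st, 3rd, 5th, ...).
On "painter": the first step gives "terpain", and the second then gives "tran".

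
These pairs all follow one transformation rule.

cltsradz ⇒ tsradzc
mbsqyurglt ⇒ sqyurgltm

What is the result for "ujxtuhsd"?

What's happening: move the first 2 characters to the end (rotate left by 2), then delete the last character.
On "ujxtuhsd": the first step gives "xtuhsduj", and the second then gives "xtuhsdu".

xtuhsdu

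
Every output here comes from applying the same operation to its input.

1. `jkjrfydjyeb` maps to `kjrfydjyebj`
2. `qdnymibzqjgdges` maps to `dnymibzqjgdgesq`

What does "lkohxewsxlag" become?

kohxewsxlagl

In each case the input is transformed by: move the first character to the end.
So "lkohxewsxlag" becomes "kohxewsxlagl".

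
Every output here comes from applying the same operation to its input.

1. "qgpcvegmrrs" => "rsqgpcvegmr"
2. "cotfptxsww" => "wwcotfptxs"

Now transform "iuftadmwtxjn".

What's happening: move the last 2 characters to the front (rotate right by 2).
Applying that to "iuftadmwtxjn" gives "jniuftadmwtx".

jniuftadmwtx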